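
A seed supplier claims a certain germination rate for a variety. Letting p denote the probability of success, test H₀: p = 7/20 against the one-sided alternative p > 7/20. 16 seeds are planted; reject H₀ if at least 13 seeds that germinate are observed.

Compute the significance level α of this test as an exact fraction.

The Type I error probability is α = P(S ≥ 13) computed under H₀, where S ~ Binomial(16, 7/20).
Summing C(16,j)(7/20)^j(13/20)^{16−j} for j = 13,…,16 gives 26795915385191141/131072000000000000000.

26795915385191141/131072000000000000000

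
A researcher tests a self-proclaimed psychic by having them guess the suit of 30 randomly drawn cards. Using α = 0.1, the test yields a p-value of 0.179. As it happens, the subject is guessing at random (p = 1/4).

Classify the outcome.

Neither — the decision is correct.

The conventional null hypothesis is that the subject is guessing at random (p = 1/4).
Since p = 0.179 ≥ α = 0.1, H₀ is not rejected.
H₀ is true (actually the subject is guessing at random (p = 1/4)).
The decision matches the true state — no error.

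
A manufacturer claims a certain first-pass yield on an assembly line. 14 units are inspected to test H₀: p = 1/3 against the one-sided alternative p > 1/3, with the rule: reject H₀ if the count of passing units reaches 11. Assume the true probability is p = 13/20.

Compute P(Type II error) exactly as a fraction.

638569946045404807/819200000000000000

Under the alternative p = 13/20, Y ~ Binomial(14, 13/20); β is the probability the test does not reject, P(Y < 11).
Equivalently, β = 1 − P(Y ≥ 11) = 638569946045404807/819200000000000000.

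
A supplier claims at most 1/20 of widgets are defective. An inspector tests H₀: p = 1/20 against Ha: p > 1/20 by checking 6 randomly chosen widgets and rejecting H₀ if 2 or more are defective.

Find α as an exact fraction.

83901/2560000

α = P(reject H₀ | H₀ true) = P(X ≥ 2 | p = 1/20), X ~ Binomial(6, 1/20).
Via the complement, α = 1 − Σ_{j=0}^{1} C(6,j)(1/20)^j(19/20)^{6-j} = 83901/2560000.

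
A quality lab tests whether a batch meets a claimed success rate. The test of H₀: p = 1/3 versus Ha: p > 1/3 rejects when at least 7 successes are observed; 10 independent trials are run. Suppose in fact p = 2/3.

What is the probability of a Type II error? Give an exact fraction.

A Type II error is failing to reject when Ha holds: with p = 2/3, β = P(X ≤ 6).
Equivalently, β = 1 − P(X ≥ 7) = 8675/19683.

8675/19683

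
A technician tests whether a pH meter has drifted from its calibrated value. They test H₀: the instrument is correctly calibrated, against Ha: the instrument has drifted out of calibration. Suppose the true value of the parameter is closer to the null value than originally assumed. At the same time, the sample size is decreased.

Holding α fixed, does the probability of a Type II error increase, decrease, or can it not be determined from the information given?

It increases.

When the true parameter is near the null value, the test has a harder time distinguishing Ha from H₀. A smaller sample increases the standard error, so the sampling distributions under H₀ and Ha overlap more. Both changes push β in the same direction.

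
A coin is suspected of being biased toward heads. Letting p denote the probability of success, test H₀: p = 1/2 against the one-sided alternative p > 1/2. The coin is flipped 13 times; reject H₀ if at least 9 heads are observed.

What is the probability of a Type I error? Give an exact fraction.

1093/8192

Under H₀, Y ~ Binomial(13, 1/2), and α = P(Y ≥ 9).
Summing the upper tail: (715 + 286 + 78 + 13 + 1) / 2^13 = 1093/8192.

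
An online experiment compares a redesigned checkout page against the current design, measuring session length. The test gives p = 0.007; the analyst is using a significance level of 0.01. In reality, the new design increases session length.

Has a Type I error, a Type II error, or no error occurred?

Neither — the decision is correct.

The conventional null hypothesis is that the new design has no effect on session length.
Since p = 0.007 < α = 0.01, H₀ is rejected.
H₀ is false (actually the new design increases session length).
The decision matches the true state — no error.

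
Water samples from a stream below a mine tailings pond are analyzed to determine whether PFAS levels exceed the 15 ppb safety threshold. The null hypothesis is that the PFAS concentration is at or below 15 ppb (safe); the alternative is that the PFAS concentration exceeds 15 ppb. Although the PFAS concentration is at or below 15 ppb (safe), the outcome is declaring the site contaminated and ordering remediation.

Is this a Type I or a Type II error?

Type I error

'Declaring the site contaminated and ordering remediation' corresponds to rejecting H₀.
H₀ was rejected but H₀ is true — a Type I error (false positive).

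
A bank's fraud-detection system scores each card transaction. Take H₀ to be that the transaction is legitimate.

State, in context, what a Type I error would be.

A Type I error is rejecting H₀ when H₀ is true.
Here that means blocking the transaction and freezing the card when actually the transaction is legitimate.

A Type I error would mean concluding that the transaction is fraudulent when in fact the transaction is legitimate.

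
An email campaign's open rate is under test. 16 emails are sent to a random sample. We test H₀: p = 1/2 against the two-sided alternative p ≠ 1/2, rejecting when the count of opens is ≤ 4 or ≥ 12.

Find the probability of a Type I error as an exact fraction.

2517/32768

α = P(K ≤ 4 or K ≥ 12 | p = 1/2), K ~ Binomial(16, 1/2).
By symmetry, α = 2·P(K ≤ 4) = 2·(1 + 16 + 120 + 560 + 1820)/65536 = 5034/65536 = 2517/32768.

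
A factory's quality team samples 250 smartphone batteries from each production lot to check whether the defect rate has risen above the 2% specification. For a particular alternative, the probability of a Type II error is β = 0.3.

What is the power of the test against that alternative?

0.7

Power = 1 − β = 1 − 0.3 = 0.7.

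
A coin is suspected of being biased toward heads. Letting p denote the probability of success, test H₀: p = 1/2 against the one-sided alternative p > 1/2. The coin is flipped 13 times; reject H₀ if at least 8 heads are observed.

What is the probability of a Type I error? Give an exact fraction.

595/2048

α = P(reject H₀ | H₀ true) = P(S ≥ 8 | p = 1/2), with S ~ Binomial(13, 1/2).
That's C(13,8) + C(13,9) + C(13,10) + C(13,11) + C(13,12) + C(13,13) over 2^13, i.e. (1287 + 715 + 286 + 78 + 13 + 1)/8192 = 2380/8192 = 595/2048.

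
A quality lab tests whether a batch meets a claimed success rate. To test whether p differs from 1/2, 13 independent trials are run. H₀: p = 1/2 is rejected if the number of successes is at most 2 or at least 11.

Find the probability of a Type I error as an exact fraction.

α = P(K ≤ 2 or K ≥ 11 | p = 1/2), K ~ Binomial(13, 1/2).
The two tails are symmetric, so α = 2·(1 + 13 + 78)/2^13 = 184/8192 = 23/1024.

23/1024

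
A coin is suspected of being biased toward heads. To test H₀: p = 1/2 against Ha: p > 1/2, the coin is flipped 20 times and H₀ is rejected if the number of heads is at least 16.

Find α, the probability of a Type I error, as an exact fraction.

The Type I error probability is α = P(S ≥ 16) computed under H₀, where S ~ Binomial(20, 1/2).
That's C(20,16) + C(20,17) + C(20,18) + C(20,19) + C(20,20) over 2^20, i.e. (4845 + 1140 + 190 + 20 + 1)/1048576 = 6196/1048576 = 1549/262144.

1549/262144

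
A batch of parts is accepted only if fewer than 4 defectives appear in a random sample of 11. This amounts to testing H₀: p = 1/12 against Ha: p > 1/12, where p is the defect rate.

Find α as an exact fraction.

305362129/30958682112

The significance level is the probability, assuming p = 1/12, of seeing 4 or more defectives in 11 draws.
Via the complement, α = 1 − Σ_{j=0}^{3} C(11,j)(1/12)^j(11/12)^{11-j} = 305362129/30958682112.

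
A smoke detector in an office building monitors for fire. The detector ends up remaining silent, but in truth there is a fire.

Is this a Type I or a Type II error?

The null hypothesis here is that there is no fire.
'Remaining silent' corresponds to failing to reject H₀.
H₀ was not rejected but H₀ is false — a Type II error (false negative).

Type II error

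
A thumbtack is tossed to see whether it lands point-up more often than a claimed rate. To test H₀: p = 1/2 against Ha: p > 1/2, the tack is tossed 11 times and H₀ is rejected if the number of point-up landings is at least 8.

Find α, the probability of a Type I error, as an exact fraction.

The Type I error probability is α = P(S ≥ 8) computed under H₀, where S ~ Binomial(11, 1/2).
P(S ≥ 8) = [C(11,8) + C(11,9) + C(11,10) + C(11,11)] / 2^11 = (165 + 55 + 11 + 1) / 2048 = 232/2048 = 29/256.

29/256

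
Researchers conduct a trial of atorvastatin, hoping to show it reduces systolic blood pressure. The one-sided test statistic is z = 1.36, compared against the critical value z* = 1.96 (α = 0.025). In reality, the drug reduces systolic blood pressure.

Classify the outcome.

Type II error

The conventional null hypothesis is that the drug has no effect on systolic blood pressure.
Since z = 1.36 ≤ z* = 1.96, H₀ is not rejected.
H₀ is false (actually the drug reduces systolic blood pressure).
Failing to reject a false H₀ is a Type II error.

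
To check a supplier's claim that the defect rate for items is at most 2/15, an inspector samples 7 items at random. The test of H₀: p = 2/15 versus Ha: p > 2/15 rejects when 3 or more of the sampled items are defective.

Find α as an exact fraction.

Under H₀, X ~ Binomial(7, 2/15); the Type I error rate is P(X ≥ 3).
Via the complement, α = 1 − Σ_{j=0}^{2} C(7,j)(2/15)^j(13/15)^{7-j} = 623128/11390625.

623128/11390625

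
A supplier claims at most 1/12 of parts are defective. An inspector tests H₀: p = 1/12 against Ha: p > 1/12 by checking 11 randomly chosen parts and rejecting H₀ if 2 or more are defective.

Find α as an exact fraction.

α = P(reject H₀ | H₀ true) = P(S ≥ 2 | p = 1/12), S ~ Binomial(11, 1/12).
α = 1 − P(S ≤ 1) = 1 − 285311670611/371504185344 = 86192514733/371504185344.

86192514733/371504185344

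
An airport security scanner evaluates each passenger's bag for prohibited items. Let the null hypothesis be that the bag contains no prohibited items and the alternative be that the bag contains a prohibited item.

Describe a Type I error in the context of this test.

A Type I error would mean concluding that the bag contains a prohibited item when in fact the bag contains no prohibited items.

A Type I error is rejecting H₀ when H₀ is true.
Here that means flagging the bag for a manual search when actually the bag contains no prohibited items.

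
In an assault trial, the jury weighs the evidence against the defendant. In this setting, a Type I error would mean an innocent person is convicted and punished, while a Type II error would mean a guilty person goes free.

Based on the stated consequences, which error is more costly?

The Type I consequence (an innocent person is convicted and punished) is more severe than the Type II consequence (a guilty person goes free).

Type I error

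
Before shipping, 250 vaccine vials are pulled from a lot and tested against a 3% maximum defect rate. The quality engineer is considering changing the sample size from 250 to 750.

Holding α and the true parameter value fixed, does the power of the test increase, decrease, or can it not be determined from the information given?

A larger sample reduces the standard error, pulling the sampling distribution under Ha further from the non-rejection region.
Since power = 1 − β and β decreases, power increases.

It increases.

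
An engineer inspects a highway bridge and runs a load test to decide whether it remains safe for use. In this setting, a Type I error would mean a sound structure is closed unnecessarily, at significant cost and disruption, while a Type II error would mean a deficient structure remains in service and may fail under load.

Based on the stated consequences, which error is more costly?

The Type II consequence (a deficient structure remains in service and may fail under load) is more severe than the Type I consequence (a sound structure is closed unnecessarily, at significant cost and disruption).

Type II error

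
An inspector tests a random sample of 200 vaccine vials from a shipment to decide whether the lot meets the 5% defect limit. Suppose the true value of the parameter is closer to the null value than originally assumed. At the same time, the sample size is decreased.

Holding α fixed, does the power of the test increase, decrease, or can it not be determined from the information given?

When the true parameter is near the null value, the test has a harder time distinguishing Ha from H₀. With less data the test statistic is noisier; under Ha, more outcomes land inside the acceptance region. Both changes push β in the same direction.
Since power = 1 − β and β increases, power decreases.

It decreases.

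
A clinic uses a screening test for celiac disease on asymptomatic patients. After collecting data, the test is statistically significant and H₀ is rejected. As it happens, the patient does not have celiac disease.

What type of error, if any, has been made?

The conventional null hypothesis here is that the patient does not have celiac disease.
H₀ was rejected, but H₀ is actually true.
Rejecting a true null hypothesis is a Type I error (false positive).

Type I error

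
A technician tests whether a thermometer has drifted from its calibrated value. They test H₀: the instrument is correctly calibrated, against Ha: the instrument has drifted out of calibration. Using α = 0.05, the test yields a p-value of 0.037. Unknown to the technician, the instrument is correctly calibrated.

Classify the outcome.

Type I error

Since p = 0.037 < α = 0.05, H₀ is rejected.
H₀ is true (actually the instrument is correctly calibrated).
Rejecting a true H₀ is a Type I error.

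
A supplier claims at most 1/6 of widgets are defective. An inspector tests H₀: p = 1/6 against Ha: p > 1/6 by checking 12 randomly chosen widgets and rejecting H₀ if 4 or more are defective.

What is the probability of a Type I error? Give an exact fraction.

The significance level is the probability, assuming p = 1/6, of seeing 4 or more defectives in 12 draws.
Via the complement, α = 1 − Σ_{j=0}^{3} C(12,j)(1/6)^j(5/6)^{12-j} = 90828487/725594112.

90828487/725594112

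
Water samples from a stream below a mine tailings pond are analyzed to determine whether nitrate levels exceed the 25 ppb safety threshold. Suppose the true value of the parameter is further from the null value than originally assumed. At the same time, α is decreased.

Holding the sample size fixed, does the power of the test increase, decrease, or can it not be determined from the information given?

Cannot be determined from the information given.

The first change alone would make β decrease; the second alone would make β increase. Which effect dominates depends on the magnitudes, which are not given.
Since power = 1 − β, the effect on power is likewise indeterminate.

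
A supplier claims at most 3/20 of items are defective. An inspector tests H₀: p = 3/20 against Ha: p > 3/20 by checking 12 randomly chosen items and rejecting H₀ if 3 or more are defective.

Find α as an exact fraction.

216417823765749/819200000000000

Under H₀, Y ~ Binomial(12, 3/20); the Type I error rate is P(Y ≥ 3).
Via the complement, α = 1 − Σ_{j=0}^{2} C(12,j)(3/20)^j(17/20)^{12-j} = 216417823765749/819200000000000.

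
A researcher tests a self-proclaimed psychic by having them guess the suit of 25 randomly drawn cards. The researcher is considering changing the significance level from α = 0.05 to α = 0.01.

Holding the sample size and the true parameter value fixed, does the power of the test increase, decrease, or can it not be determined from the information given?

It decreases.

Lowering α raises the bar for rejection; under Ha, the test now fails to reject on outcomes it previously would have rejected.
Since power = 1 − β and β increases, power decreases.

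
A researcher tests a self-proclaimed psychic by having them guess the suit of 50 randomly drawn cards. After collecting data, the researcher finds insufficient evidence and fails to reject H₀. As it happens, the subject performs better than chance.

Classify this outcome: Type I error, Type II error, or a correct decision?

The conventional null hypothesis here is that the subject is guessing at random (p = 1/4).
H₀ was not rejected, but H₀ is actually false.
Failing to reject a false null hypothesis is a Type II error (false negative).

Type II error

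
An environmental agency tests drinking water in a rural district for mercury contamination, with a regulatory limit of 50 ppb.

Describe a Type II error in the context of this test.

With the conventional null hypothesis that the mercury concentration is at or below 50 ppb (safe):
A Type II error is failing to reject H₀ when H₀ is false.
Here that means certifying the site as safe when actually the mercury concentration exceeds 50 ppb.

A Type II error would mean concluding that the mercury concentration is at or below 50 ppb (safe) (or at least failing to establish that the mercury concentration exceeds 50 ppb) when in fact the mercury concentration exceeds 50 ppb.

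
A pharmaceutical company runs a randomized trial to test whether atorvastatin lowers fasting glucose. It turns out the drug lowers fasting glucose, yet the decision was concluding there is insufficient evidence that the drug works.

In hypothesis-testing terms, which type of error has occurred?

Type II error

The null hypothesis here is that the drug has no effect on fasting glucose.
'Concluding there is insufficient evidence that the drug works' corresponds to failing to reject H₀.
H₀ was not rejected but H₀ is false — a Type II error (false negative).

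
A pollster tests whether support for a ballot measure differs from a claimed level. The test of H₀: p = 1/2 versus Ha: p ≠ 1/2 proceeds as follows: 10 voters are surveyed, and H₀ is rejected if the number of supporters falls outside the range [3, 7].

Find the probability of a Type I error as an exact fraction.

The significance level is the null-hypothesis probability of the rejection region {≤2} ∪ {≥8}.
By symmetry, α = 2·P(Y ≤ 2) = 2·(1 + 10 + 45)/1024 = 112/1024 = 7/64.

7/64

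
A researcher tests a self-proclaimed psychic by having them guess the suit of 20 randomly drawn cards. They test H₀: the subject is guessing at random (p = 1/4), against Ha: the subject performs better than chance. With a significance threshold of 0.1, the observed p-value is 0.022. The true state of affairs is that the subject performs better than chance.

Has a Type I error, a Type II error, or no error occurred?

No error (correct decision).

Since p = 0.022 < α = 0.1, H₀ is rejected.
H₀ is false (actually the subject performs better than chance).
The decision matches the true state — no error.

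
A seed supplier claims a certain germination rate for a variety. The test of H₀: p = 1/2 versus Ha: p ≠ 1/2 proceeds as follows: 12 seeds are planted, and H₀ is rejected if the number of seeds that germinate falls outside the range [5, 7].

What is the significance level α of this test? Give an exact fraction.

397/1024

Under H₀, K ~ Binomial(12, 1/2); α is the probability of landing in either tail, P(K ≤ 4) + P(K ≥ 8).
Each tail has probability (1 + 12 + 66 + 220 + 495)/4096; doubling gives α = 1588/4096 = 397/1024.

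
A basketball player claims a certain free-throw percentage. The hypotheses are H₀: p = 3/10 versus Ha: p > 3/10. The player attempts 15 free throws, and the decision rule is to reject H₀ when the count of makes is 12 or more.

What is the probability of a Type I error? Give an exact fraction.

α = P(reject H₀ | H₀ true) = P(S ≥ 12 | p = 3/10), with S ~ Binomial(15, 3/10).
Adding the binomial terms for j = 12 through 15 with p = 3/10 yields 11457336519/125000000000000.

11457336519/125000000000000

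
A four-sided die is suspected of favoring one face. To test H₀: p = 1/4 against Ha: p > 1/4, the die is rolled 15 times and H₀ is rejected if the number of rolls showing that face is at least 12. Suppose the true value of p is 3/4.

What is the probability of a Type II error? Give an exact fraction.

Under the alternative p = 3/4, X ~ Binomial(15, 3/4); β is the probability the test does not reject, P(X < 12).
Equivalently, β = 1 − P(X ≥ 12) = 144609703/268435456.

144609703/268435456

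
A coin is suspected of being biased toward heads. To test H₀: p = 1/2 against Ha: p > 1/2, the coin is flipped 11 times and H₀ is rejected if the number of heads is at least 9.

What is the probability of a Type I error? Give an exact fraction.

67/2048

α = P(reject H₀ | H₀ true) = P(S ≥ 9 | p = 1/2), with S ~ Binomial(11, 1/2).
That's C(11,9) + C(11,10) + C(11,11) over 2^11, i.e. (55 + 11 + 1)/2048 = 67/2048.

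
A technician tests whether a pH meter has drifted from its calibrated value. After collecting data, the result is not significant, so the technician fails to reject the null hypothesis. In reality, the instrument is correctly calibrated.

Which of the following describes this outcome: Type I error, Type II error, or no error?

The conventional null hypothesis here is that the instrument is correctly calibrated.
The test retained a true H₀ — the decision matches the true state.

Neither — the decision is correct.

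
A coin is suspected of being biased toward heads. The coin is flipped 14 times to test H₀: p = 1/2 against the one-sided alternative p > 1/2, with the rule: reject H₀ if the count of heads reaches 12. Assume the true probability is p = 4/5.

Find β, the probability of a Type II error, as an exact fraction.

β = P(fail to reject H₀ | Ha true) = P(S ≤ 11 | p = 4/5), S ~ Binomial(14, 4/5).
Adding the binomial probabilities P(S=0)+…+P(S=11) at p = 4/5 gives 3368829417/6103515625.

3368829417/6103515625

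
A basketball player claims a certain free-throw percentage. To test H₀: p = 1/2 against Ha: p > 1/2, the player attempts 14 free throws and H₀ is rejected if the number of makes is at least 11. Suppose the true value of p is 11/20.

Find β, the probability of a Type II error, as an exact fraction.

Under the alternative p = 11/20, K ~ Binomial(14, 11/20); β is the probability the test does not reject, P(K < 11).
Adding the binomial probabilities P(K=0)+…+P(K=10) at p = 11/20 gives 767413934602409223/819200000000000000.

767413934602409223/819200000000000000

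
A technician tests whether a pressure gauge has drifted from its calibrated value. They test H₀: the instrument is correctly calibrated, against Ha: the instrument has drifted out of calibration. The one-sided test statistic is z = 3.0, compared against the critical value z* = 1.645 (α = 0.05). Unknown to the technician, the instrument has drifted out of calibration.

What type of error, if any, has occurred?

Since z = 3.0 > z* = 1.645, H₀ is rejected.
H₀ is false (actually the instrument has drifted out of calibration).
The decision matches the true state — no error.

Neither — the decision is correct.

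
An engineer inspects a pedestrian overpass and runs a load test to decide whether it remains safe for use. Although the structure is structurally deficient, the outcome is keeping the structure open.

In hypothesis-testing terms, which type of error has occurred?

Type II error

The null hypothesis here is that the structure meets the required load capacity (safe).
'Keeping the structure open' corresponds to failing to reject H₀.
H₀ was not rejected but H₀ is false — a Type II error (false negative).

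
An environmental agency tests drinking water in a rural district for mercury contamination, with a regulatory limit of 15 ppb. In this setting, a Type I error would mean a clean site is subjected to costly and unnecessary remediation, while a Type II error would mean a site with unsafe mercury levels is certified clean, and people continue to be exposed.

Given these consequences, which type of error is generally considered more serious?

Type II error

The Type II consequence (a site with unsafe mercury levels is certified clean, and people continue to be exposed) is more severe than the Type I consequence (a clean site is subjected to costly and unnecessary remediation).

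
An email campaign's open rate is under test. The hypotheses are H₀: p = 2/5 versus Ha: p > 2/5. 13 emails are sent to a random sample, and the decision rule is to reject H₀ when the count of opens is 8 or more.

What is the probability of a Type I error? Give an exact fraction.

The Type I error probability is α = P(K ≥ 8) computed under H₀, where K ~ Binomial(13, 2/5).
Summing C(13,j)(2/5)^j(3/5)^{13−j} for j = 8,…,13 gives 119227136/1220703125.

119227136/1220703125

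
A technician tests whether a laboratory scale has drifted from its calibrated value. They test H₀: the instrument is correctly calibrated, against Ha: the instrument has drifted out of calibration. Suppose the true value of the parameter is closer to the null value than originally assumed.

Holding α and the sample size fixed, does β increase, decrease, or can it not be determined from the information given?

It increases.

A smaller true effect puts the Ha sampling distribution closer to H₀, so more of it falls in the non-rejection region.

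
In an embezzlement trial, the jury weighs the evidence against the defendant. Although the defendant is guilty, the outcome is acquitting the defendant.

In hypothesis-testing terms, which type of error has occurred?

The null hypothesis here is that the defendant is innocent.
'Acquitting the defendant' corresponds to failing to reject H₀.
H₀ was not rejected but H₀ is false — a Type II error (false negative).

Type II error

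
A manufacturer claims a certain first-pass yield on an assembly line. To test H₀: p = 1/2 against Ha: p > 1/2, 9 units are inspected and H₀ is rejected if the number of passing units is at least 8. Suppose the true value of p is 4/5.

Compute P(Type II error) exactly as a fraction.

1101157/1953125

A Type II error is failing to reject when Ha holds: with p = 4/5, β = P(X ≤ 7).
Summing C(9,j)·(4/5)^j·(1/5)^{9-j} for j = 0..7 gives 1101157/1953125.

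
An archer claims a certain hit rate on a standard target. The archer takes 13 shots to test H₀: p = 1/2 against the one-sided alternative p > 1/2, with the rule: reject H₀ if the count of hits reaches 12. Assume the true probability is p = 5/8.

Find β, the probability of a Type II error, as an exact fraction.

Under the alternative p = 5/8, Y ~ Binomial(13, 5/8); β is the probability the test does not reject, P(Y < 12).
Equivalently, β = 1 − P(Y ≥ 12) = 134753406597/137438953472.

134753406597/137438953472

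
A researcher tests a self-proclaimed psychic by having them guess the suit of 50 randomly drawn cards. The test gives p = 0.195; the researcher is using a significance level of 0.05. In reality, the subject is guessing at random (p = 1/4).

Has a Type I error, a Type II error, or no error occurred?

Neither — the decision is correct.

The conventional null hypothesis is that the subject is guessing at random (p = 1/4).
Since p = 0.195 ≥ α = 0.05, H₀ is not rejected.
H₀ is true (actually the subject is guessing at random (p = 1/4)).
The decision matches the true state — no error.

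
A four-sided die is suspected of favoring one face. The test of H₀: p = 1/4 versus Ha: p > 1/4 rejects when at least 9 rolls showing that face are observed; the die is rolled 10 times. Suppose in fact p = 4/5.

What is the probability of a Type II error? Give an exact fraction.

6095609/9765625

A Type II error is failing to reject when Ha holds: with p = 4/5, β = P(K ≤ 8).
Adding the binomial probabilities P(K=0)+…+P(K=8) at p = 4/5 gives 6095609/9765625.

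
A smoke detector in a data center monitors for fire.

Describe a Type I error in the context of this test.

With the conventional null hypothesis that there is no fire:
A Type I error is rejecting H₀ when H₀ is true.
Here that means sounding the alarm and evacuating the building when actually there is no fire.

A Type I error would mean concluding that there is a fire when in fact there is no fire.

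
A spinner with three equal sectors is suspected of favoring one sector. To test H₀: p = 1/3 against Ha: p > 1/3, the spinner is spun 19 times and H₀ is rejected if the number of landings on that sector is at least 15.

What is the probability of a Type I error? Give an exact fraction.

The Type I error probability is α = P(K ≥ 15) computed under H₀, where K ~ Binomial(19, 1/3).
Summing C(19,j)(1/3)^j(2/3)^{19−j} for j = 15,…,19 gives 23497/387420489.

23497/387420489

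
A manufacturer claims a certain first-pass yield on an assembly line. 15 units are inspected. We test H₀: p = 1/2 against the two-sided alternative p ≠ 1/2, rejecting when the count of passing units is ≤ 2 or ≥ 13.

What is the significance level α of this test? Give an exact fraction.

121/16384

Under H₀, K ~ Binomial(15, 1/2); α is the probability of landing in either tail, P(K ≤ 2) + P(K ≥ 13).
Each tail has probability (1 + 15 + 105)/32768; doubling gives α = 242/32768 = 121/16384.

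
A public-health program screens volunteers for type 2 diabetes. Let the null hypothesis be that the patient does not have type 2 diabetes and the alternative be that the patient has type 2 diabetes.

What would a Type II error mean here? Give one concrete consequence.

A Type II error would mean concluding that the patient does not have type 2 diabetes (or at least failing to establish that the patient has type 2 diabetes) when in fact the patient has type 2 diabetes. Consequence: the disease goes undetected and untreated until it has progressed.

A Type II error is failing to reject H₀ when H₀ is false.
Here that means clearing the patient as negative when actually the patient has type 2 diabetes.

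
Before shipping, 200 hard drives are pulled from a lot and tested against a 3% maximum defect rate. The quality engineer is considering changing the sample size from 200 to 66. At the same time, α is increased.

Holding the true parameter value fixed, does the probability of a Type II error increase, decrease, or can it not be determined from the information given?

Cannot be determined from the information given.

The first change alone would make β increase; the second alone would make β decrease. Which effect dominates depends on the magnitudes, which are not given.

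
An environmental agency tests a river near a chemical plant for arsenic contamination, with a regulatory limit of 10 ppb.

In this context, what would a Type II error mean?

A Type II error would mean concluding that the arsenic concentration is at or below 10 ppb (safe) (or at least failing to establish that the arsenic concentration exceeds 10 ppb) when in fact the arsenic concentration exceeds 10 ppb.

With the conventional null hypothesis that the arsenic concentration is at or below 10 ppb (safe):
A Type II error is failing to reject H₀ when H₀ is false.
Here that means certifying the site as safe when actually the arsenic concentration exceeds 10 ppb.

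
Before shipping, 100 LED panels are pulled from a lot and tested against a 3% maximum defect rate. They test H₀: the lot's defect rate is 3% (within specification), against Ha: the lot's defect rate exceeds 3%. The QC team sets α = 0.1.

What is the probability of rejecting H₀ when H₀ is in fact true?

The significance level α is, by definition, the probability of a Type I error — P(reject H₀ | H₀ true).

0.1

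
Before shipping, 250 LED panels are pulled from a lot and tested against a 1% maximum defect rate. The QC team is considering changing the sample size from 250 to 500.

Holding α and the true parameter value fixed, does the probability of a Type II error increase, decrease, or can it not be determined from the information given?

A larger sample reduces the standard error, pulling the sampling distribution under Ha further from the non-rejection region.

It decreases.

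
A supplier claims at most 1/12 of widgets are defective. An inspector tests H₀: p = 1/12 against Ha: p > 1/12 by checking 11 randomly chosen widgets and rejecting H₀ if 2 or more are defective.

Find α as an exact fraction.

α = P(reject H₀ | H₀ true) = P(K ≥ 2 | p = 1/12), K ~ Binomial(11, 1/12).
Via the complement, α = 1 − Σ_{j=0}^{1} C(11,j)(1/12)^j(11/12)^{11-j} = 86192514733/371504185344.

86192514733/371504185344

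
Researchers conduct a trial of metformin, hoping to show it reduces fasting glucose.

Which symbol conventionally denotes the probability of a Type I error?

α

P(Type I error) = P(reject H₀ | H₀ true) = α, the significance level.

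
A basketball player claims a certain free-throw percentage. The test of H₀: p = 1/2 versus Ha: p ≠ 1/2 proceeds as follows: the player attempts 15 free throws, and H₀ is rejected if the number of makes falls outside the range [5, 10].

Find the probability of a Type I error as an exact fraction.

1941/16384

The significance level is the null-hypothesis probability of the rejection region {≤4} ∪ {≥11}.
By symmetry, α = 2·P(Y ≤ 4) = 2·(1 + 15 + 105 + 455 + 1365)/32768 = 3882/32768 = 1941/16384.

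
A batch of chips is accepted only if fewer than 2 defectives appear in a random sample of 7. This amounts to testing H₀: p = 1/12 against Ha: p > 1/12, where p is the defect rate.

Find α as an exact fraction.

Under H₀, Y ~ Binomial(7, 1/12); the Type I error rate is P(Y ≥ 2).
Via the complement, α = 1 − Σ_{j=0}^{1} C(7,j)(1/12)^j(11/12)^{7-j} = 219095/1990656.

219095/1990656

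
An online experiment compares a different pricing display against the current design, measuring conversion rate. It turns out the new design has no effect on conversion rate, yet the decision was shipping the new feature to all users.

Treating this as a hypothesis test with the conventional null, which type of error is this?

The null hypothesis here is that the new design has no effect on conversion rate.
'Shipping the new feature to all users' corresponds to rejecting H₀.
H₀ was rejected but H₀ is true — a Type I error (false positive).

Type I error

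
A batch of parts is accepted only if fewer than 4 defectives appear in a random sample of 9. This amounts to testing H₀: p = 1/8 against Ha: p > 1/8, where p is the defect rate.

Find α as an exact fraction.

The significance level is the probability, assuming p = 1/8, of seeing 4 or more defectives in 9 draws.
Computing the lower-tail complement: 1 − 4117715/4194304 = 76589/4194304.

76589/4194304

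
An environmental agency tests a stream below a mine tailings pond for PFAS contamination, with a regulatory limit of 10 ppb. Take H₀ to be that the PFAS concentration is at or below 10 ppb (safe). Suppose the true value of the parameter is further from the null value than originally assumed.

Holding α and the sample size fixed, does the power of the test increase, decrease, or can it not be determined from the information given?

It increases.

A bigger departure from H₀ is easier for the test to detect, so it fails to reject less often.
Since power = 1 − β and β decreases, power increases.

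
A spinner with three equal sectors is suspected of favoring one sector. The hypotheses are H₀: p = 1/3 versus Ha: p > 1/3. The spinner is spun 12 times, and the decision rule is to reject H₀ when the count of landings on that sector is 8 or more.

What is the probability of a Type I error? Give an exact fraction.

3323/177147

α = P(reject H₀ | H₀ true) = P(X ≥ 8 | p = 1/3), with X ~ Binomial(12, 1/3).
Summing C(12,j)(1/3)^j(2/3)^{12−j} for j = 8,…,12 gives 3323/177147.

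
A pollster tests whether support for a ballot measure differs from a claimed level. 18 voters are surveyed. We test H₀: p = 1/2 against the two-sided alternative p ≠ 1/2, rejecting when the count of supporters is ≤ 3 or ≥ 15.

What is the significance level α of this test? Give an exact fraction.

247/32768

α = P(S ≤ 3 or S ≥ 15 | p = 1/2), S ~ Binomial(18, 1/2).
Each tail has probability (1 + 18 + 153 + 816)/262144; doubling gives α = 1976/262144 = 247/32768.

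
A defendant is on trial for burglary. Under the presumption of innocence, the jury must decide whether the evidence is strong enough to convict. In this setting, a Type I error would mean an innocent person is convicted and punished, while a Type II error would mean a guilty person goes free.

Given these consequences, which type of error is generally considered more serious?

Type I error

The Type I consequence (an innocent person is convicted and punished) is more severe than the Type II consequence (a guilty person goes free).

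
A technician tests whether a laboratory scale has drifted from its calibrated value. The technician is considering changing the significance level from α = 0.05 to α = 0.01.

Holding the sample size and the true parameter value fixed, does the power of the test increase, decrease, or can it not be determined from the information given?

It decreases.

A smaller α moves the rejection region further into the tail. With the alternative true, more outcomes now fall outside the rejection region, so failing to reject becomes more likely.
Since power = 1 − β and β increases, power decreases.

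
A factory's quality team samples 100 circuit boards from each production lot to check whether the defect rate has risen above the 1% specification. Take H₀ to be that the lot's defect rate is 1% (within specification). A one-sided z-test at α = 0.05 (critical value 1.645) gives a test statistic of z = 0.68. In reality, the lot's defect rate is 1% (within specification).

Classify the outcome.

No error (correct decision).

Since z = 0.68 ≤ z* = 1.645, H₀ is not rejected.
H₀ is true (actually the lot's defect rate is 1% (within specification)).
The decision matches the true state — no error.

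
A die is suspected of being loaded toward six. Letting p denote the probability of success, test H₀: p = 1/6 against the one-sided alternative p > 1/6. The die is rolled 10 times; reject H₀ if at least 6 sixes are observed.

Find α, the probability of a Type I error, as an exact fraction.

α = P(reject H₀ | H₀ true) = P(K ≥ 6 | p = 1/6), with K ~ Binomial(10, 1/6).
P(K ≥ 6) = Σ_{j=6}^{10} C(10,j)·(1/6)^j·(5/6)^{10-j} = 24571/10077696.

24571/10077696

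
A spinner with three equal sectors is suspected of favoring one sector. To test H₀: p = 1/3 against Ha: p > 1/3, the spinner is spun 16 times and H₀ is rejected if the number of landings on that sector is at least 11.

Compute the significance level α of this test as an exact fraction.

The Type I error probability is α = P(X ≥ 11) computed under H₀, where X ~ Binomial(16, 1/3).
Adding the binomial terms for j = 11 through 16 with p = 1/3 yields 19321/4782969.

19321/4782969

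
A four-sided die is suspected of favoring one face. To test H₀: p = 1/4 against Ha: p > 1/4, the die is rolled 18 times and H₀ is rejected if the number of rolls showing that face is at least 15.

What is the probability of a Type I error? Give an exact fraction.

Under H₀, K ~ Binomial(18, 1/4), and α = P(K ≥ 15).
Summing C(18,j)(1/4)^j(3/4)^{18−j} for j = 15,…,18 gives 2933/8589934592.

2933/8589934592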